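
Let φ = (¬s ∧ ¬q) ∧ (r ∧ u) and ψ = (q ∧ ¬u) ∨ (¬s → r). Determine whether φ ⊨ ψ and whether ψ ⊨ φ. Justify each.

Only the forward implication holds.

(⟹) Assume the antecedent. If u is true, the antecedent forces (u = T, q = F, r = T, s = F), and (q ∧ ¬u) ∨ (¬s → r) holds there. If u is false, the antecedent cannot hold. Either way (q ∧ ¬u) ∨ (¬s → r) holds.

(⟸) This fails. Under u = F, q = T, r = F, s = F, the left side is false but the right side is true.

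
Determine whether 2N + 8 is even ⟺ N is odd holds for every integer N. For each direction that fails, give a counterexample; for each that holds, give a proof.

The forward direction fails; the converse holds.

[⇒] This fails: take N = 6. Then 2N + 8 = 20, which is even, yet N = 6 is even, not odd.

[⇐] Suppose N is odd. Since 2 is even, 2N is even for every N, so 2N + 8 has the same parity as 8, which is even. Hence 2N + 8 is even.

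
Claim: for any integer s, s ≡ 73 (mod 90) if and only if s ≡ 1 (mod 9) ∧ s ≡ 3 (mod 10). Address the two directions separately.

[⇐] If s ≡ 1 (mod 9) and s ≡ 3 (mod 10), then by the Chinese remainder theorem s ≡ 73 (mod 90). This is exactly s ≡ 73 (mod 90).

[⇒] Suppose s ≡ 73 (mod 90); write s = 90j + 73. Since 9 ∣ 90, reducing mod 9 gives s ≡ 73 ≡ 1 (mod 9); since 10 ∣ 90, reducing mod 10 gives s ≡ 73 ≡ 3 (mod 10).

Both directions hold; the statement is true.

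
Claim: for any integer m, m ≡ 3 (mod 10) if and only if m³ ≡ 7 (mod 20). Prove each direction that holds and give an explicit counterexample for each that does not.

[⇒] This fails: take m = 13. Then 13 ≡ 3 (mod 10), but 13³ = 2197 ≡ 17 (mod 20), not 7.

[⇐] Conversely, the residues r modulo 20 with r³ ≡ 7 (mod 20) are exactly {3}, and each is ≡ 3 (mod 10).

The forward direction fails; the converse holds.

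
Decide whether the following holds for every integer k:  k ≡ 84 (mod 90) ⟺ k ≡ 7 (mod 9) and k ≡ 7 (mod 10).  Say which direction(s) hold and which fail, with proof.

[⇒] This fails: k = 84 gives 84 ≡ 84 (mod 90) but 84 ≡ 3 (mod 9), so the conjunction on the right does not hold.

[⇐] This fails: k = 7 satisfies both congruences on the right (7 ≡ 7 mod 9 and 7 ≡ 7 mod 10) yet 7 ≡ 7 (mod 90), not 84.

(⇒) fails and (⇐) fails.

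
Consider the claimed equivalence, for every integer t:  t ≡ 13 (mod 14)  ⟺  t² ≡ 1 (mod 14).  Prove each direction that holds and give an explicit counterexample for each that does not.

Not equivalent: only (⇒) holds.

(→) Suppose t ≡ 13 (mod 14). Write t = 14j + 13. Then (14j + 13)² = 196j² + 364j + 169 = 14(14j² + 26j + 12) + 1, so t² ≡ 1 (mod 14).

(←) This fails: take t = 1. Then 1² = 1 ≡ 1 (mod 14), yet 1 ≡ 1 (mod 14), not 13.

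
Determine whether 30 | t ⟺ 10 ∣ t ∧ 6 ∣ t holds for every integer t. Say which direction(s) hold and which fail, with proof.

Both implications hold.

(⇒) If 30 ∣ t, write t = 30q. Since 30 = 3·10, t = 10·(3q), so 10 ∣ t; and since 30 = 5·6, t = 6·(5q), so 6 ∣ t.

(⇐) Suppose 10 ∣ t and 6 ∣ t. Any common multiple of 10 and 6 is a multiple of their lcm; here lcm(10, 6) = 10·6/gcd(10, 6) = 60/2 = 30, so 30 ∣ t.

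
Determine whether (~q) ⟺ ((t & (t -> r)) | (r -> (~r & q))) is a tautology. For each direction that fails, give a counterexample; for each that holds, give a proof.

Forward direction. This fails. Under r = T, t = F, q = F, the left side is true but the right side is false.

Converse. This fails. Under r = F, t = F, q = T, the left side is false but the right side is true.

Both directions fail.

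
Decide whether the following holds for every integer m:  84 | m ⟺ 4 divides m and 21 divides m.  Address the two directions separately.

Forward direction. If 84 ∣ m, write m = 84q. Since 84 = 21·4, m = 4·(21q), so 4 ∣ m; and since 84 = 4·21, m = 21·(4q), so 21 ∣ m.

Converse. Suppose 4 ∣ m and 21 ∣ m. Any common multiple of 4 and 21 is a multiple of their lcm; here gcd(4, 21) = 1, so lcm(4, 21) = 4·21 = 84, so 84 ∣ m.

Equivalent; both directions hold.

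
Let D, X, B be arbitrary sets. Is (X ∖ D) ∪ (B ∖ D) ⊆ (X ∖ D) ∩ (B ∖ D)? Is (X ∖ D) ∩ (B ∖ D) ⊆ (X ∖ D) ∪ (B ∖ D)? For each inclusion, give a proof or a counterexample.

Forward inclusion. This inclusion fails. Take D = ∅, X = {1}, B = ∅; then 1 ∈ (X ∖ D) ∪ (B ∖ D) but 1 ∉ (X ∖ D) ∩ (B ∖ D).

Reverse inclusion. Let x ∈ (X ∖ D) ∩ (B ∖ D). Then x ∈ X ∩ B and x ∉ D, from which x ∈ (X ∖ D) ∪ (B ∖ D).

(⊆) fails; (⊇) holds.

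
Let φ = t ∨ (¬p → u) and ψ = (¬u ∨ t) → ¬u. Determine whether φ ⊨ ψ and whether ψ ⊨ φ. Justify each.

[⇒] This fails. Under p = F, u = T, t = T, the left side is true but the right side is false.

[⇐] This fails. Under p = F, u = F, t = F, the left side is false but the right side is true.

(⇒) fails and (⇐) fails.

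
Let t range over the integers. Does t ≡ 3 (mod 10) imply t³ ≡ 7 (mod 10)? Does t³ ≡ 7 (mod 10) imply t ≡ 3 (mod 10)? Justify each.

(←) Suppose t³ ≡ 7 (mod 10). The only residue r in {0, …, 9} with r³ ≡ 7 (mod 10) is r = 3, so t ≡ 3 (mod 10).

(→) Suppose t ≡ 3 (mod 10). Write t = 10j + 3. Then (10j + 3)³ = 1000j³ + 900j² + 270j + 27 = 10(100j³ + 90j² + 27j + 2) + 7, so t³ ≡ 7 (mod 10).

Equivalent; both directions hold.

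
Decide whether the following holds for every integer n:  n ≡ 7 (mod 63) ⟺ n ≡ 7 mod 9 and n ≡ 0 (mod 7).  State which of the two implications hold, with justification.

The biconditional holds.

Forward direction. Suppose n ≡ 7 (mod 63); write n = 63j + 7. Since 9 ∣ 63, reducing mod 9 gives n ≡ 7 (mod 9); since 7 ∣ 63, reducing mod 7 gives n ≡ 7 ≡ 0 (mod 7).

Converse. If n ≡ 7 (mod 9) and n ≡ 0 (mod 7), then by the Chinese remainder theorem n ≡ 7 (mod 63). This is exactly n ≡ 7 (mod 63).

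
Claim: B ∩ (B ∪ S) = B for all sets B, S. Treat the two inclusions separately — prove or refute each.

The two sets are equal.

(⊇) Let x ∈ B. Then either x ∈ B and x ∉ S; or x ∈ B ∩ S. In each case x ∈ B ∩ (B ∪ S), so B ⊆ B ∩ (B ∪ S).

(⊆) Let x ∈ B ∩ (B ∪ S). Then either x ∈ B and x ∉ S; or x ∈ B ∩ S. In each case x ∈ B, so B ∩ (B ∪ S) ⊆ B.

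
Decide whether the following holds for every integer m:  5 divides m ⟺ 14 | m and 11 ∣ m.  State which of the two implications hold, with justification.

Neither implication holds.

(⇒) This fails: take m = 5. Certainly 5 ∣ 5, but 14 ∤ 5.

(⇐) This fails: take m = 154. Both 14 ∣ 154 and 11 ∣ 154, yet 154 is not a multiple of 5 (since 154 = 30·5 + 4), so 5 ∤ 154.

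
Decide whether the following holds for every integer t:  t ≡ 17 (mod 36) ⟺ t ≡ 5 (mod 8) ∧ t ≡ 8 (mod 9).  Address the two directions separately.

(⇒) fails; (⇐) holds.

(⇒) This fails: t = 17 gives 17 ≡ 17 (mod 36) but 17 ≡ 1 (mod 8), so the conjunction on the right does not hold.

(⇐) Conversely, if t ≡ 5 (mod 8) and t ≡ 8 (mod 9), then by the Chinese remainder theorem t ≡ 53 (mod 72). Since 53 ≡ 17 (mod 36) and 36 ∣ 72, we get t ≡ 17 (mod 36).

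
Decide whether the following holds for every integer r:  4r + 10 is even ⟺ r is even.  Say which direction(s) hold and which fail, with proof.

(⇒) fails; (⇐) holds.

(⇒) This fails: take r = 5. Then 4r + 10 = 30, which is even, yet r = 5 is odd, not even.

(⇐) Suppose r is even. Since 4 is even, 4r is even for every r, so 4r + 10 has the same parity as 10, which is even. Hence 4r + 10 is even.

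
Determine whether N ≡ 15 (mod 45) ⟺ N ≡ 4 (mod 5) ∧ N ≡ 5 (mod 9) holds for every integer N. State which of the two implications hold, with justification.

(⇒) fails and (⇐) fails.

(→) This fails: N = 15 gives 15 ≡ 15 (mod 45) but 15 ≡ 0 (mod 5), so the conjunction on the right does not hold.

(←) This fails: N = 14 satisfies both congruences on the right (14 ≡ 4 mod 5 and 14 ≡ 5 mod 9) yet 14 ≡ 14 (mod 45), not 15.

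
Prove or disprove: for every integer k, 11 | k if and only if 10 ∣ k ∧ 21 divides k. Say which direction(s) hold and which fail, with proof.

Both directions fail.

[⇒] This fails: take k = 11. Certainly 11 ∣ 11, but 10 ∤ 11.

[⇐] This fails: take k = 210. Both 10 ∣ 210 and 21 ∣ 210, yet 210 is not a multiple of 11 (since 210 = 19·11 + 1), so 11 ∤ 210.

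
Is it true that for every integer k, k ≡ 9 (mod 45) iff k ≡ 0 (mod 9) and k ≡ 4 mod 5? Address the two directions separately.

Converse. If k ≡ 0 (mod 9) and k ≡ 4 (mod 5), then by the Chinese remainder theorem k ≡ 9 (mod 45). This is exactly k ≡ 9 (mod 45).

Forward direction. Suppose k ≡ 9 (mod 45); write k = 45j + 9. Since 9 ∣ 45, reducing mod 9 gives k ≡ 9 ≡ 0 (mod 9); since 5 ∣ 45, reducing mod 5 gives k ≡ 9 ≡ 4 (mod 5).

Both directions hold; the statement is true.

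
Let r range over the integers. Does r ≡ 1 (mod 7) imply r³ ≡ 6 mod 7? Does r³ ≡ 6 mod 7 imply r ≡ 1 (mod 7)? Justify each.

(→) This fails: take r = 1. Then 1 ≡ 1 (mod 7), but 1³ = 1 ≡ 1 (mod 7), not 6.

(←) This fails: take r = 3. Then 3³ = 27 ≡ 6 (mod 7), yet 3 ≡ 3 (mod 7), not 1.

Neither direction holds.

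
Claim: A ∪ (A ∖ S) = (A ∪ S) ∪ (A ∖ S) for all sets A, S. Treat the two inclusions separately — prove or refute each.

Forward inclusion. Let x ∈ A ∪ (A ∖ S). Then either x ∈ A and x ∉ S; or x ∈ A ∩ S. In each case x ∈ (A ∪ S) ∪ (A ∖ S), so A ∪ (A ∖ S) ⊆ (A ∪ S) ∪ (A ∖ S).

Reverse inclusion. This inclusion fails. Take A = ∅, S = {1}; then 1 ∈ (A ∪ S) ∪ (A ∖ S) but 1 ∉ A ∪ (A ∖ S).

The sets are not equal: only the forward inclusion holds.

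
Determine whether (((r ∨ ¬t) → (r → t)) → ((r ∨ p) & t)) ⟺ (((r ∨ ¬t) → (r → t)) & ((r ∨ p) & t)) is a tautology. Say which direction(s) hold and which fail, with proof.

The forward direction fails; the converse holds.

[⇒] This fails. Under r = T, p = F, t = F, the left side is true but the right side is false.

[⇐] Assume the antecedent. If r is true, the consequent reduces to true regardless of the other variables. If r is false, the antecedent forces (r = F, p = T, t = T), and the consequent holds there. Either way the consequent holds.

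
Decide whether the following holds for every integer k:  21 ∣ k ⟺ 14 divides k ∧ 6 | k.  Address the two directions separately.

(⇒) This fails: take k = 21. Certainly 21 ∣ 21, but 14 ∤ 21.

(⇐) Suppose 14 ∣ k and 6 ∣ k. Any common multiple of 14 and 6 is a multiple of their lcm; here lcm(14, 6) = 14·6/gcd(14, 6) = 84/2 = 42, so 42 ∣ k. Since 21 ∣ 42, it follows that 21 ∣ k.

Only the reverse direction holds.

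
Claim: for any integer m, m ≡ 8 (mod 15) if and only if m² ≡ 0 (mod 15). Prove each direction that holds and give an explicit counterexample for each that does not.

Forward direction. This fails: take m = 8. Then 8 ≡ 8 (mod 15), but 8² = 64 ≡ 4 (mod 15), not 0.

Converse. This fails: take m = 0. Then 0² = 0 ≡ 0 (mod 15), yet 0 ≡ 0 (mod 15), not 8.

Neither direction holds.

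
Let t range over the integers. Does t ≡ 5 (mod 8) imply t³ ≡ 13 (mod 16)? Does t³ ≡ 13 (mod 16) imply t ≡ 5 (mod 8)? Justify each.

Only the converse holds.

(⟹) This fails: take t = 13. Then 13 ≡ 5 (mod 8), but 13³ = 2197 ≡ 5 (mod 16), not 13.

(⟸) Conversely, the residues r modulo 16 with r³ ≡ 13 (mod 16) are exactly {5}, and each is ≡ 5 (mod 8).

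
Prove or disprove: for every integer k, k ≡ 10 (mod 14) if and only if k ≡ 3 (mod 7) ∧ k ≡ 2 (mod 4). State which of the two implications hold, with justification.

(⇒) fails; (⇐) holds.

[⇒] This fails: k = 24 gives 24 ≡ 10 (mod 14) but 24 ≡ 0 (mod 4), so the conjunction on the right does not hold.

[⇐] Conversely, if k ≡ 3 (mod 7) and k ≡ 2 (mod 4), then by the Chinese remainder theorem k ≡ 10 (mod 28). Since 10 ≡ 10 (mod 14) and 14 ∣ 28, we get k ≡ 10 (mod 14).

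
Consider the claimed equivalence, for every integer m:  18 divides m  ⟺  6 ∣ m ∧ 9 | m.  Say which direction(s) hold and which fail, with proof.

(→) If 18 ∣ m, write m = 18q. Since 18 = 3·6, m = 6·(3q), so 6 ∣ m; and since 18 = 2·9, m = 9·(2q), so 9 ∣ m.

(←) Suppose 6 ∣ m and 9 ∣ m. Any common multiple of 6 and 9 is a multiple of their lcm; here lcm(6, 9) = 6·9/gcd(6, 9) = 54/3 = 18, so 18 ∣ m.

The biconditional holds.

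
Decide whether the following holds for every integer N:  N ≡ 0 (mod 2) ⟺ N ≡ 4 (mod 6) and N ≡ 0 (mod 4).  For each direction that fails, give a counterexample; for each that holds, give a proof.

[⇒] This fails: N = 0 gives 0 ≡ 0 (mod 2) but 0 ≡ 0 (mod 6), so the conjunction on the right does not hold.

[⇐] Conversely, if N ≡ 4 (mod 6) and N ≡ 0 (mod 4), then by the Chinese remainder theorem N ≡ 4 (mod 12). Since 4 ≡ 0 (mod 2) and 2 ∣ 12, we get N ≡ 0 (mod 2).

The forward direction fails; the converse holds.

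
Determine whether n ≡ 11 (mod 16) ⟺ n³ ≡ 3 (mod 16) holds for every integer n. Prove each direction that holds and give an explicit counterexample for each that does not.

Both directions hold.

(⟹) Suppose n ≡ 11 (mod 16). Write n = 16j + 11. Then (16j + 11)³ = 4096j³ + 8448j² + 5808j + 1331 = 16(256j³ + 528j² + 363j + 83) + 3, so n³ ≡ 3 (mod 16).

(⟸) Conversely, suppose n³ ≡ 3 (mod 16). The only residue r in {0, …, 15} with r³ ≡ 3 (mod 16) is r = 11, so n ≡ 11 (mod 16).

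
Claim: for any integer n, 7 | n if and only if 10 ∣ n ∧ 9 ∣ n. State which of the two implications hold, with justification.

(⇒) This fails: take n = 7. Certainly 7 ∣ 7, but 10 ∤ 7.

(⇐) This fails: take n = 90. Both 10 ∣ 90 and 9 ∣ 90, yet 90 is not a multiple of 7 (since 90 = 12·7 + 6), so 7 ∤ 90.

Both directions fail.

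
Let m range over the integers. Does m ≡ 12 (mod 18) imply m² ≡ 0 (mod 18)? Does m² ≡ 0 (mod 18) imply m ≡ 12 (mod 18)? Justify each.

Only the forward direction holds.

[⇒] Suppose m ≡ 12 (mod 18). Write m = 18j + 12. Then (18j + 12)² = 324j² + 432j + 144 = 18(18j² + 24j + 8) + 0, so m² ≡ 0 (mod 18).

[⇐] This fails: take m = 0. Then 0² = 0 ≡ 0 (mod 18), yet 0 ≡ 0 (mod 18), not 12.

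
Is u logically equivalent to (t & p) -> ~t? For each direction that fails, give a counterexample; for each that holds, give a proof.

[⇒] This fails. Under p = T, t = T, u = T, the left side is true but the right side is false.

[⇐] This fails. Under p = F, t = F, u = F, the left side is false but the right side is true.

(⇒) fails and (⇐) fails.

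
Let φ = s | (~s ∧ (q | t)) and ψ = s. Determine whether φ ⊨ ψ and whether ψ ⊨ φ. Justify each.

(→) This fails. Under q = T, t = F, s = F, the left side is true but the right side is false.

(←) Assume the antecedent. If q is true, s | (~s ∧ (q | t)) reduces to true regardless of the other variables. If q is false, the antecedent forces (q = F, t = F, s = T) or (q = F, t = T, s = T), and s | (~s ∧ (q | t)) holds there. Either way s | (~s ∧ (q | t)) holds.

Only the converse holds.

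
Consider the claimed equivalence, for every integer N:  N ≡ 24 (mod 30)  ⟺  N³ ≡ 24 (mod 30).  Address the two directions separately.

Forward direction. Suppose N ≡ 24 (mod 30). Write N = 30j + 24. Then (30j + 24)³ = 27000j³ + 64800j² + 51840j + 13824 = 30(900j³ + 2160j² + 1728j + 460) + 24, so N³ ≡ 24 (mod 30).

Converse. Suppose N³ ≡ 24 (mod 30). The only residue r in {0, …, 29} with r³ ≡ 24 (mod 30) is r = 24, so N ≡ 24 (mod 30).

Both directions hold; the statement is true.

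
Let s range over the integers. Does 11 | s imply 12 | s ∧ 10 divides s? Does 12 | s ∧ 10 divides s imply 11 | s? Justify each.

Neither implication holds.

(⟹) This fails: take s = 11. Certainly 11 ∣ 11, but 12 ∤ 11.

(⟸) This fails: take s = 60. Both 12 ∣ 60 and 10 ∣ 60, yet 60 is not a multiple of 11 (since 60 = 5·11 + 5), so 11 ∤ 60.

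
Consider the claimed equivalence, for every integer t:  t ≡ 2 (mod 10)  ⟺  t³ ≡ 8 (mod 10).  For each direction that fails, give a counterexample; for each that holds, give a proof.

(⟹) Suppose t ≡ 2 (mod 10). Write t = 10j + 2. Then (10j + 2)³ = 1000j³ + 600j² + 120j + 8 = 10(100j³ + 60j² + 12j) + 8, so t³ ≡ 8 (mod 10).

(⟸) Conversely, suppose t³ ≡ 8 (mod 10). The only residue r in {0, …, 9} with r³ ≡ 8 (mod 10) is r = 2, so t ≡ 2 (mod 10).

Equivalent; both directions hold.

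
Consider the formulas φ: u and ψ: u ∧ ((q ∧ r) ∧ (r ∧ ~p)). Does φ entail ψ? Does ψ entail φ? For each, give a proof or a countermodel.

Not equivalent: only (⇐) holds.

[⇒] This fails. Under r = F, q = F, p = F, u = T, the left side is true but the right side is false.

[⇐] Assume the antecedent. If r is true, the antecedent forces (r = T, q = T, p = F, u = T), and u holds there. If r is false, the antecedent cannot hold. Either way u holds.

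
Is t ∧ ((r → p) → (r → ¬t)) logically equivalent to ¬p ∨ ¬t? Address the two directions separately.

(⇒) This fails. Under p = T, t = T, r = F, the left side is true but the right side is false.

(⇐) This fails. Under p = F, t = F, r = F, the left side is false but the right side is true.

Neither implication holds.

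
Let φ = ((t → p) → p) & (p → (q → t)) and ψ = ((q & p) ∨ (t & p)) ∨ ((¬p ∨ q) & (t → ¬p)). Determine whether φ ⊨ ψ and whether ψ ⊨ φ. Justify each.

Forward direction. This fails. Under p = T, t = F, q = F, the left side is true but the right side is false.

Converse. This fails. Under p = F, t = F, q = F, the left side is false but the right side is true.

Neither direction holds.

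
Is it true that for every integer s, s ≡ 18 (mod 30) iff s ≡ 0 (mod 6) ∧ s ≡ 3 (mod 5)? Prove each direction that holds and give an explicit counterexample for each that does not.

[⇒] Suppose s ≡ 18 (mod 30); write s = 30j + 18. Since 6 ∣ 30, reducing mod 6 gives s ≡ 18 ≡ 0 (mod 6); since 5 ∣ 30, reducing mod 5 gives s ≡ 18 ≡ 3 (mod 5).

[⇐] Conversely, if s ≡ 0 (mod 6) and s ≡ 3 (mod 5), then by the Chinese remainder theorem s ≡ 18 (mod 30). This is exactly s ≡ 18 (mod 30).

Both implications hold.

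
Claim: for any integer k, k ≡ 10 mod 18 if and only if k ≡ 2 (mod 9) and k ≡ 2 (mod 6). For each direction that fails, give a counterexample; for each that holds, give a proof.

Both directions fail.

(⇒) This fails: k = 10 gives 10 ≡ 10 (mod 18) but 10 ≡ 1 (mod 9), so the conjunction on the right does not hold.

(⇐) This fails: k = 2 satisfies both congruences on the right (2 ≡ 2 mod 9 and 2 ≡ 2 mod 6) yet 2 ≡ 2 (mod 18), not 10.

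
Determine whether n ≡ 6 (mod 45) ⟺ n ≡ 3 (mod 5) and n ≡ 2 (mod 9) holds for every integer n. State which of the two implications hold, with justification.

(⇒) fails and (⇐) fails.

Forward direction. This fails: n = 6 gives 6 ≡ 6 (mod 45) but 6 ≡ 1 (mod 5), so the conjunction on the right does not hold.

Converse. This fails: n = 38 satisfies both congruences on the right (38 ≡ 3 mod 5 and 38 ≡ 2 mod 9) yet 38 ≡ 38 (mod 45), not 6.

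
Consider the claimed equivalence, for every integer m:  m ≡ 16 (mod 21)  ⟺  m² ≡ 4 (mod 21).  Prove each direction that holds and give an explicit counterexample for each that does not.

Forward direction. Suppose m ≡ 16 (mod 21). Write m = 21j + 16. Then (21j + 16)² = 441j² + 672j + 256 = 21(21j² + 32j + 12) + 4, so m² ≡ 4 (mod 21).

Converse. This fails: take m = 2. Then 2² = 4 ≡ 4 (mod 21), yet 2 ≡ 2 (mod 21), not 16.

The forward direction holds; the converse fails.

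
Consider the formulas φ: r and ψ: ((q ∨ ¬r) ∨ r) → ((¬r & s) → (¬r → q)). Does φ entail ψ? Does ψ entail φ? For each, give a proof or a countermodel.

Forward direction. Assume the antecedent. If r is true, the consequent reduces to true regardless of the other variables. If r is false, the antecedent cannot hold. Either way the consequent holds.

Converse. This fails. Under r = F, s = F, q = F, the left side is false but the right side is true.

(⇒) holds; (⇐) fails.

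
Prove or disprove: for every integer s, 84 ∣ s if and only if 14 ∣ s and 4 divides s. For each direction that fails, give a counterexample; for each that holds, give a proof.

The forward direction holds; the converse fails.

[⇒] If 84 ∣ s, write s = 84q. Since 84 = 6·14, s = 14·(6q), so 14 ∣ s; and since 84 = 21·4, s = 4·(21q), so 4 ∣ s.

[⇐] This fails: take s = 28. Both 14 ∣ 28 and 4 ∣ 28, yet 28 is not a multiple of 84 (since 28 = 0·84 + 28), so 84 ∤ 28.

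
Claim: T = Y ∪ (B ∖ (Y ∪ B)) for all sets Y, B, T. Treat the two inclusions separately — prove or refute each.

(⟹) This inclusion fails. Take Y = ∅, B = ∅, T = {1}; then 1 ∈ T but 1 ∉ Y ∪ (B ∖ (Y ∪ B)).

(⟸) This inclusion fails. Take Y = {1}, B = ∅, T = ∅; then 1 ∈ Y ∪ (B ∖ (Y ∪ B)) but 1 ∉ T.

Neither inclusion holds.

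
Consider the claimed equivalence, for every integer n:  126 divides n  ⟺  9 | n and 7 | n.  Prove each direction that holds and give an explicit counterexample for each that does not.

Only the forward implication holds.

Forward direction. If 126 ∣ n, write n = 126q. Since 126 = 14·9, n = 9·(14q), so 9 ∣ n; and since 126 = 18·7, n = 7·(18q), so 7 ∣ n.

Converse. This fails: take n = 63. Both 9 ∣ 63 and 7 ∣ 63, yet 63 is not a multiple of 126 (since 63 = 0·126 + 63), so 126 ∤ 63.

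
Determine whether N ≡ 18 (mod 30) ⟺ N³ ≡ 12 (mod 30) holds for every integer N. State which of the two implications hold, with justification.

Both directions hold.

(⟹) Suppose N ≡ 18 (mod 30). Write N = 30j + 18. Then (30j + 18)³ = 27000j³ + 48600j² + 29160j + 5832 = 30(900j³ + 1620j² + 972j + 194) + 12, so N³ ≡ 12 (mod 30).

(⟸) Conversely, suppose N³ ≡ 12 (mod 30). The only residue r in {0, …, 29} with r³ ≡ 12 (mod 30) is r = 18, so N ≡ 18 (mod 30).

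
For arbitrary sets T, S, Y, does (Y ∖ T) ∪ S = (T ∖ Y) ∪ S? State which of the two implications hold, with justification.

(⊆) This inclusion fails. Take T = ∅, S = ∅, Y = {1}; then 1 ∈ (Y ∖ T) ∪ S but 1 ∉ (T ∖ Y) ∪ S.

(⊇) This inclusion fails. Take T = {1}, S = ∅, Y = ∅; then 1 ∈ (T ∖ Y) ∪ S but 1 ∉ (Y ∖ T) ∪ S.

Both inclusions fail.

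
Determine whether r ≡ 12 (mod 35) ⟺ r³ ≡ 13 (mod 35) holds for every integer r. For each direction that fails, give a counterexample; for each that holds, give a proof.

Only the forward implication holds.

[⇐] This fails: take r = 17. Then 17³ = 4913 ≡ 13 (mod 35), yet 17 ≡ 17 (mod 35), not 12.

[⇒] Suppose r ≡ 12 (mod 35). Write r = 35j + 12. Then (35j + 12)³ = 42875j³ + 44100j² + 15120j + 1728 = 35(1225j³ + 1260j² + 432j + 49) + 13, so r³ ≡ 13 (mod 35).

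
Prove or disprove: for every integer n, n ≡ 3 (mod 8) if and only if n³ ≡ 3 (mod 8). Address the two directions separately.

(⟸) For the converse, argue contrapositively. If n ≢ 3 (mod 8), then n is congruent to one of 0, 1, 2, 4, 5, 6, 7 modulo 8, and these give n³ ≡ 0, 1, 0, 0, 5, 0, 7 respectively — never 3.

(⟹) Suppose n ≡ 3 (mod 8). Write n = 8j + 3. Then (8j + 3)³ = 512j³ + 576j² + 216j + 27 = 8(64j³ + 72j² + 27j + 3) + 3, so n³ ≡ 3 (mod 8).

The biconditional holds.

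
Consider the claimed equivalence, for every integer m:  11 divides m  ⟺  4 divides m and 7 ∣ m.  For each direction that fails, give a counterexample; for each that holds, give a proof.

Forward direction. This fails: take m = 11. Certainly 11 ∣ 11, but 4 ∤ 11.

Converse. This fails: take m = 28. Both 4 ∣ 28 and 7 ∣ 28, yet 28 is not a multiple of 11 (since 28 = 2·11 + 6), so 11 ∤ 28.

Neither direction holds.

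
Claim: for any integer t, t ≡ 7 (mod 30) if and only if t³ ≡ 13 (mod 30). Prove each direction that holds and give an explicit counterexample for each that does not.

[⇒] Suppose t ≡ 7 (mod 30). Write t = 30j + 7. Then (30j + 7)³ = 27000j³ + 18900j² + 4410j + 343 = 30(900j³ + 630j² + 147j + 11) + 13, so t³ ≡ 13 (mod 30).

[⇐] Conversely, suppose t³ ≡ 13 (mod 30). The only residue r in {0, …, 29} with r³ ≡ 13 (mod 30) is r = 7, so t ≡ 7 (mod 30).

The biconditional holds.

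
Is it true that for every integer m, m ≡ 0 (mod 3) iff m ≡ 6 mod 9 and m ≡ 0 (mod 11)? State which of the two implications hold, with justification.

The forward direction fails; the converse holds.

[⇒] This fails: m = 0 gives 0 ≡ 0 (mod 3) but 0 ≡ 0 (mod 9), so the conjunction on the right does not hold.

[⇐] Conversely, if m ≡ 6 (mod 9) and m ≡ 0 (mod 11), then by the Chinese remainder theorem m ≡ 33 (mod 99). Since 33 ≡ 0 (mod 3) and 3 ∣ 99, we get m ≡ 0 (mod 3).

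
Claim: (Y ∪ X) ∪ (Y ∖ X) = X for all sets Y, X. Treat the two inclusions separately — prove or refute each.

The sets are not equal: only the reverse inclusion holds.

(⊆) This inclusion fails. Take Y = {1}, X = ∅; then 1 ∈ (Y ∪ X) ∪ (Y ∖ X) but 1 ∉ X.

(⊇) Let x ∈ X. Then either x ∈ X and x ∉ Y; or x ∈ Y ∩ X. In each case x ∈ (Y ∪ X) ∪ (Y ∖ X), so X ⊆ (Y ∪ X) ∪ (Y ∖ X).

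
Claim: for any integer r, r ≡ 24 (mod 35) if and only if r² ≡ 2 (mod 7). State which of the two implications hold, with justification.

(⇒) holds; (⇐) fails.

Forward direction. Suppose r ≡ 24 (mod 35). Then r² ≡ 24² = 576 (mod 35), and since 7 ∣ 35, also r² ≡ 2 (mod 7).

Converse. This fails: take r = 3. Then 3² = 9 ≡ 2 (mod 7), yet 3 ≡ 3 (mod 35), not 24.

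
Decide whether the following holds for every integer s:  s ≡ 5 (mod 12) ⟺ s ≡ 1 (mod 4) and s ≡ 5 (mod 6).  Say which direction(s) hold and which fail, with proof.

Forward direction. Suppose s ≡ 5 (mod 12); write s = 12j + 5. Since 4 ∣ 12, reducing mod 4 gives s ≡ 5 ≡ 1 (mod 4); since 6 ∣ 12, reducing mod 6 gives s ≡ 5 (mod 6).

Converse. If s ≡ 1 (mod 4) and s ≡ 5 (mod 6), then by the Chinese remainder theorem s ≡ 5 (mod 12). This is exactly s ≡ 5 (mod 12).

Equivalent; both directions hold.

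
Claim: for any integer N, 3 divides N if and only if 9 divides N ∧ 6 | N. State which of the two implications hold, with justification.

The forward direction fails; the converse holds.

(→) This fails: take N = 3. Certainly 3 ∣ 3, but 9 ∤ 3.

(←) Suppose 9 ∣ N and 6 ∣ N. Any common multiple of 9 and 6 is a multiple of their lcm; here lcm(9, 6) = 9·6/gcd(9, 6) = 54/3 = 18, so 18 ∣ N. Since 3 ∣ 18, it follows that 3 ∣ N.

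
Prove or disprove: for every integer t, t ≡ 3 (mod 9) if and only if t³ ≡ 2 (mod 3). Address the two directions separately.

[⇒] This fails: take t = 3. Then 3 ≡ 3 (mod 9), but 3³ = 27 ≡ 0 (mod 3), not 2.

[⇐] This fails: take t = 2. Then 2³ = 8 ≡ 2 (mod 3), yet 2 ≡ 2 (mod 9), not 3.

Neither direction holds.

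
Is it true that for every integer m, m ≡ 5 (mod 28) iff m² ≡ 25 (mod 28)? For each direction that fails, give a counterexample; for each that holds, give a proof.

Not equivalent: only (⇒) holds.

(⟹) Suppose m ≡ 5 (mod 28). Write m = 28j + 5. Then (28j + 5)² = 784j² + 280j + 25 = 28(28j² + 10j) + 25, so m² ≡ 25 (mod 28).

(⟸) This fails: take m = 9. Then 9² = 81 ≡ 25 (mod 28), yet 9 ≡ 9 (mod 28), not 5.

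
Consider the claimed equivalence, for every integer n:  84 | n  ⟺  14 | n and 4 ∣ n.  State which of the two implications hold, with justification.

Forward direction. If 84 ∣ n, write n = 84q. Since 84 = 6·14, n = 14·(6q), so 14 ∣ n; and since 84 = 21·4, n = 4·(21q), so 4 ∣ n.

Converse. This fails: take n = 28. Both 14 ∣ 28 and 4 ∣ 28, yet 28 is not a multiple of 84 (since 28 = 0·84 + 28), so 84 ∤ 28.

Only the forward implication holds.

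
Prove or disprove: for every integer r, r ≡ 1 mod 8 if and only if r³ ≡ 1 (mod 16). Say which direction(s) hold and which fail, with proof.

Only the reverse direction holds.

(⟹) This fails: take r = 9. Then 9 ≡ 1 (mod 8), but 9³ = 729 ≡ 9 (mod 16), not 1.

(⟸) Conversely, the residues r modulo 16 with r³ ≡ 1 (mod 16) are exactly {1}, and each is ≡ 1 (mod 8).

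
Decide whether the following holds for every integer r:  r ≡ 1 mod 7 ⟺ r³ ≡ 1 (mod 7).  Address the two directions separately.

Only the forward implication holds.

(⟸) This fails: take r = 2. Then 2³ = 8 ≡ 1 (mod 7), yet 2 ≡ 2 (mod 7), not 1.

(⟹) Suppose r ≡ 1 mod 7. Write r = 7j + 1. Then (7j + 1)³ = 343j³ + 147j² + 21j + 1 = 7(49j³ + 21j² + 3j) + 1, so r³ ≡ 1 (mod 7).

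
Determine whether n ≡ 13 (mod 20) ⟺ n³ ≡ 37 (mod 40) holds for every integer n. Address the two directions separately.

(⟸) The residues r modulo 40 with r³ ≡ 37 (mod 40) are exactly {13}, and each is ≡ 13 (mod 20).

(⟹) This fails: take n = 33. Then 33 ≡ 13 (mod 20), but 33³ = 35937 ≡ 17 (mod 40), not 37.

The forward direction fails; the converse holds.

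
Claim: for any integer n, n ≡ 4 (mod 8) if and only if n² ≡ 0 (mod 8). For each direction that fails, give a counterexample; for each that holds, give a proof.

Not equivalent: only (⇒) holds.

[⇒] Suppose n ≡ 4 (mod 8). Write n = 8j + 4. Then (8j + 4)² = 64j² + 64j + 16 = 8(8j² + 8j + 2) + 0, so n² ≡ 0 (mod 8).

[⇐] This fails: take n = 0. Then 0² = 0 ≡ 0 (mod 8), yet 0 ≡ 0 (mod 8), not 4.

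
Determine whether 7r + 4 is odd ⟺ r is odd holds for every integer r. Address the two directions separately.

[⇒] Suppose 7r + 4 is odd. Since 7 is odd, 7r and r have the same parity, so 7r + 4 ≡ r + 4 (mod 2). As 4 is even, 7r + 4 is odd exactly when r is odd. Thus r is odd.

[⇐] Conversely, suppose r is odd; write r = 2j + 1. Then 7r + 4 = 7·(2j + 1) + 4 = 2·7j + 11, which is odd.

Both implications hold.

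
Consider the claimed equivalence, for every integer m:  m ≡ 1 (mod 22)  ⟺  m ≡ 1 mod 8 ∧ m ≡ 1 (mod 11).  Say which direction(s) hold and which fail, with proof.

(⇒) This fails: m = 67 gives 67 ≡ 1 (mod 22) but 67 ≡ 3 (mod 8), so the conjunction on the right does not hold.

(⇐) Conversely, if m ≡ 1 (mod 8) and m ≡ 1 (mod 11), then by the Chinese remainder theorem m ≡ 1 (mod 88). Since 1 ≡ 1 (mod 22) and 22 ∣ 88, we get m ≡ 1 (mod 22).

The forward direction fails; the converse holds.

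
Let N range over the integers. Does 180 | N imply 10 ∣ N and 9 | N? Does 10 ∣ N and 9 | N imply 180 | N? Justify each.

(⇒) If 180 ∣ N, write N = 180q. Since 180 = 18·10, N = 10·(18q), so 10 ∣ N; and since 180 = 20·9, N = 9·(20q), so 9 ∣ N.

(⇐) This fails: take N = 90. Both 10 ∣ 90 and 9 ∣ 90, yet 90 is not a multiple of 180 (since 90 = 0·180 + 90), so 180 ∤ 90.

Only the forward direction holds.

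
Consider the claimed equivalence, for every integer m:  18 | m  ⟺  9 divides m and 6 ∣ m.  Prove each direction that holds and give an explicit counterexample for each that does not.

Both implications hold.

Forward direction. If 18 ∣ m, write m = 18q. Since 18 = 2·9, m = 9·(2q), so 9 ∣ m; and since 18 = 3·6, m = 6·(3q), so 6 ∣ m.

Converse. Suppose 9 ∣ m and 6 ∣ m. Any common multiple of 9 and 6 is a multiple of their lcm; here lcm(9, 6) = 9·6/gcd(9, 6) = 54/3 = 18, so 18 ∣ m.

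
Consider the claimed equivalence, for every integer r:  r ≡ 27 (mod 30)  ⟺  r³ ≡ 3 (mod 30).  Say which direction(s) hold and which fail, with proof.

Both implications hold.

Forward direction. Suppose r ≡ 27 (mod 30). Write r = 30j + 27. Then (30j + 27)³ = 27000j³ + 72900j² + 65610j + 19683 = 30(900j³ + 2430j² + 2187j + 656) + 3, so r³ ≡ 3 (mod 30).

Converse. Suppose r³ ≡ 3 (mod 30). The only residue r in {0, …, 29} with r³ ≡ 3 (mod 30) is r = 27, so r ≡ 27 (mod 30).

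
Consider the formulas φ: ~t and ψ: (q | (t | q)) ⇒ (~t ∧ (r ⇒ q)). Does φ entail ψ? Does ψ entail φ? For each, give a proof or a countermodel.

Both directions hold; the statement is true.

(→) Assume the antecedent. If r is true, the antecedent forces (r = T, t = F, q = F) or (r = T, t = F, q = T), and (q | (t | q)) ⇒ (~t ∧ (r ⇒ q)) holds there. If r is false, the antecedent forces (r = F, t = F, q = F) or (r = F, t = F, q = T), and (q | (t | q)) ⇒ (~t ∧ (r ⇒ q)) holds there. Either way (q | (t | q)) ⇒ (~t ∧ (r ⇒ q)) holds.

(←) Assume the antecedent. If r is true, the antecedent forces (r = T, t = F, q = F) or (r = T, t = F, q = T), and ~t holds there. If r is false, the antecedent forces (r = F, t = F, q = F) or (r = F, t = F, q = T), and ~t holds there. Either way ~t holds.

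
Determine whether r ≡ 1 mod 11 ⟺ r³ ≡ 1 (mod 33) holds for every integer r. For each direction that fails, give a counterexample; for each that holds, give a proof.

(⇐) The residues r modulo 33 with r³ ≡ 1 (mod 33) are exactly {1}, and each is ≡ 1 (mod 11).

(⇒) This fails: take r = 12. Then 12 ≡ 1 (mod 11), but 12³ = 1728 ≡ 12 (mod 33), not 1.

Only the reverse direction holds.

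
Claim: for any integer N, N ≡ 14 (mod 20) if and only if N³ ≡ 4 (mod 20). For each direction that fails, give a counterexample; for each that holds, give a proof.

(⟹) Suppose N ≡ 14 (mod 20). Write N = 20j + 14. Then (20j + 14)³ = 8000j³ + 16800j² + 11760j + 2744 = 20(400j³ + 840j² + 588j + 137) + 4, so N³ ≡ 4 (mod 20).

(⟸) This fails: take N = 4. Then 4³ = 64 ≡ 4 (mod 20), yet 4 ≡ 4 (mod 20), not 14.

Only the forward implication holds.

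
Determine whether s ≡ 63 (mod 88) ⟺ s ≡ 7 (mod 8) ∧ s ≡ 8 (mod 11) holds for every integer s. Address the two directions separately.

(⟹) Suppose s ≡ 63 (mod 88); write s = 88j + 63. Since 8 ∣ 88, reducing mod 8 gives s ≡ 63 ≡ 7 (mod 8); since 11 ∣ 88, reducing mod 11 gives s ≡ 63 ≡ 8 (mod 11).

(⟸) Conversely, if s ≡ 7 (mod 8) and s ≡ 8 (mod 11), then by the Chinese remainder theorem s ≡ 63 (mod 88). This is exactly s ≡ 63 (mod 88).

The biconditional holds.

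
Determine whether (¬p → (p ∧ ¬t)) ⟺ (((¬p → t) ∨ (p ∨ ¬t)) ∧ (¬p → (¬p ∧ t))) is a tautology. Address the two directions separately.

Not equivalent: only (⇒) holds.

(⟹) Assume the antecedent. If p is true, the consequent reduces to true regardless of the other variables. If p is false, the antecedent cannot hold. Either way the consequent holds.

(⟸) This fails. Under p = F, t = T, the left side is false but the right side is true.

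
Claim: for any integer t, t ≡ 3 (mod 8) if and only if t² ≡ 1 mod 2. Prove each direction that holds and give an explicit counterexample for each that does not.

(⟹) Suppose t ≡ 3 (mod 8). Then t² ≡ 3² = 9 (mod 8), and since 2 ∣ 8, also t² ≡ 1 (mod 2).

(⟸) This fails: take t = 1. Then 1² = 1 ≡ 1 (mod 2), yet 1 ≡ 1 (mod 8), not 3.

Only the forward direction holds.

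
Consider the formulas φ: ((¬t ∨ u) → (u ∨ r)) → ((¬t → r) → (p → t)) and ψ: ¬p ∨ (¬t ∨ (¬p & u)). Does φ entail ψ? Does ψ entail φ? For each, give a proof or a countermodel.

(⇒) fails and (⇐) fails.

(→) This fails. Under r = F, u = F, p = T, t = T, the left side is true but the right side is false.

(←) This fails. Under r = T, u = F, p = T, t = F, the left side is false but the right side is true.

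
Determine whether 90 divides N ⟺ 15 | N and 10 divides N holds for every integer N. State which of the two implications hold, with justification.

The forward direction holds; the converse fails.

[⇒] If 90 ∣ N, write N = 90q. Since 90 = 6·15, N = 15·(6q), so 15 ∣ N; and since 90 = 9·10, N = 10·(9q), so 10 ∣ N.

[⇐] This fails: take N = 30. Both 15 ∣ 30 and 10 ∣ 30, yet 30 is not a multiple of 90 (since 30 = 0·90 + 30), so 90 ∤ 30.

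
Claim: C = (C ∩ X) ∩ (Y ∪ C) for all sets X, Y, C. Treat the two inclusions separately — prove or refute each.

(⊆) This inclusion fails. Take X = ∅, Y = ∅, C = {1}; then 1 ∈ C but 1 ∉ (C ∩ X) ∩ (Y ∪ C).

(⊇) Let x ∈ (C ∩ X) ∩ (Y ∪ C). Then either x ∈ X ∩ C and x ∉ Y; or x ∈ X ∩ Y ∩ C. In each case x ∈ C, so (C ∩ X) ∩ (Y ∪ C) ⊆ C.

(⊆) fails; (⊇) holds.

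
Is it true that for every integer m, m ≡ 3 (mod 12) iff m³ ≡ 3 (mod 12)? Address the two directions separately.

Forward direction. Suppose m ≡ 3 (mod 12). Write m = 12j + 3. Then (12j + 3)³ = 1728j³ + 1296j² + 324j + 27 = 12(144j³ + 108j² + 27j + 2) + 3, so m³ ≡ 3 (mod 12).

Converse. Suppose m³ ≡ 3 (mod 12). The only residue r in {0, …, 11} with r³ ≡ 3 (mod 12) is r = 3, so m ≡ 3 (mod 12).

The biconditional holds.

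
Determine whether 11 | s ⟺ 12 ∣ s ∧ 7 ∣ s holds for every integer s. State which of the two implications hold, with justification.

(→) This fails: take s = 11. Certainly 11 ∣ 11, but 12 ∤ 11.

(←) This fails: take s = 84. Both 12 ∣ 84 and 7 ∣ 84, yet 84 is not a multiple of 11 (since 84 = 7·11 + 7), so 11 ∤ 84.

(⇒) fails and (⇐) fails.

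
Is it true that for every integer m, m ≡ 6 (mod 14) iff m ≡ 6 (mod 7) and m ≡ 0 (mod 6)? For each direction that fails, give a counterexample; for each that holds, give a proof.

The forward direction fails; the converse holds.

(⇒) This fails: m = 34 gives 34 ≡ 6 (mod 14) but 34 ≡ 4 (mod 6), so the conjunction on the right does not hold.

(⇐) Conversely, if m ≡ 6 (mod 7) and m ≡ 0 (mod 6), then by the Chinese remainder theorem m ≡ 6 (mod 42). Since 6 ≡ 6 (mod 14) and 14 ∣ 42, we get m ≡ 6 (mod 14).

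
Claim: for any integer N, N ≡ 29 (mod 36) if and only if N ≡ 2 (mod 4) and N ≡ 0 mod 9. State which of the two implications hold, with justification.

(⇒) This fails: N = 29 gives 29 ≡ 29 (mod 36) but 29 ≡ 1 (mod 4), so the conjunction on the right does not hold.

(⇐) This fails: N = 18 satisfies both congruences on the right (18 ≡ 2 mod 4 and 18 ≡ 0 mod 9) yet 18 ≡ 18 (mod 36), not 29.

Neither direction holds.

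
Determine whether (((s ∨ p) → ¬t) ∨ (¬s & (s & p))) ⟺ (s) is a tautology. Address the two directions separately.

Both directions fail.

Forward direction. This fails. Under s = F, p = F, t = F, the left side is true but the right side is false.

Converse. This fails. Under s = T, p = F, t = T, the left side is false but the right side is true.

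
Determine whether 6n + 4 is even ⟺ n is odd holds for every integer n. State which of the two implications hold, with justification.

Not equivalent: only (⇐) holds.

(→) This fails: take n = 6. Then 6n + 4 = 40, which is even, yet n = 6 is even, not odd.

(←) Suppose n is odd. Since 6 is even, 6n is even for every n, so 6n + 4 has the same parity as 4, which is even. Hence 6n + 4 is even.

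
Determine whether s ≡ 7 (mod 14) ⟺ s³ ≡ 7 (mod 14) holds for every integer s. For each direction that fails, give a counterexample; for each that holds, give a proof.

Forward direction. Suppose s ≡ 7 (mod 14). Write s = 14j + 7. Then (14j + 7)³ = 2744j³ + 4116j² + 2058j + 343 = 14(196j³ + 294j² + 147j + 24) + 7, so s³ ≡ 7 (mod 14).

Converse. Suppose s³ ≡ 7 (mod 14). The only residue r in {0, …, 13} with r³ ≡ 7 (mod 14) is r = 7, so s ≡ 7 (mod 14).

The biconditional holds.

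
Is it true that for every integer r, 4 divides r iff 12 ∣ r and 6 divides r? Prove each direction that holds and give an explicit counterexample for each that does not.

(⇒) fails; (⇐) holds.

(⇒) This fails: take r = 4. Certainly 4 ∣ 4, but 12 ∤ 4.

(⇐) Suppose 12 ∣ r and 6 ∣ r. Any common multiple of 12 and 6 is a multiple of their lcm; here lcm(12, 6) = 12·6/gcd(12, 6) = 72/6 = 12, so 12 ∣ r. Since 4 ∣ 12, it follows that 4 ∣ r.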